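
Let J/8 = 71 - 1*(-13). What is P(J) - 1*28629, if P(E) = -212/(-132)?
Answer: -944704/33 ≈ -28627.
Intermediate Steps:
J = 672 (J = 8*(71 - 1*(-13)) = 8*(71 + 13) = 8*84 = 672)
P(E) = 53/33 (P(E) = -212*(-1/132) = 53/33)
P(J) - 1*28629 = 53/33 - 1*28629 = 53/33 - 28629 = -944704/33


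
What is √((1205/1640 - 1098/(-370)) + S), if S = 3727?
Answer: √3434169687890/30340 ≈ 61.079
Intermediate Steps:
√((1205/1640 - 1098/(-370)) + S) = √((1205/1640 - 1098/(-370)) + 3727) = √((1205*(1/1640) - 1098*(-1/370)) + 3727) = √((241/328 + 549/185) + 3727) = √(224657/60680 + 3727) = √(226379017/60680) = √3434169687890/30340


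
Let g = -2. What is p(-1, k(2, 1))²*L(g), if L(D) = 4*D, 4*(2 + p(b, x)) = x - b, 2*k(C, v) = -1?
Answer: -225/8 ≈ -28.125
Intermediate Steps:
k(C, v) = -½ (k(C, v) = (½)*(-1) = -½)
p(b, x) = -2 - b/4 + x/4 (p(b, x) = -2 + (x - b)/4 = -2 + (-b/4 + x/4) = -2 - b/4 + x/4)
p(-1, k(2, 1))²*L(g) = (-2 - ¼*(-1) + (¼)*(-½))²*(4*(-2)) = (-2 + ¼ - ⅛)²*(-8) = (-15/8)²*(-8) = (225/64)*(-8) = -225/8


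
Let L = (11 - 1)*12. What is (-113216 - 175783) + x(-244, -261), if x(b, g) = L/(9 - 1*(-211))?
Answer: -3178983/11 ≈ -2.8900e+5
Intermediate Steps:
L = 120 (L = 10*12 = 120)
x(b, g) = 6/11 (x(b, g) = 120/(9 - 1*(-211)) = 120/(9 + 211) = 120/220 = 120*(1/220) = 6/11)
(-113216 - 175783) + x(-244, -261) = (-113216 - 175783) + 6/11 = -288999 + 6/11 = -3178983/11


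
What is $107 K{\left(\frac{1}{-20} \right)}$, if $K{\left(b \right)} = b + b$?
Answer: $- \frac{107}{10} \approx -10.7$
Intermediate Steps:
$K{\left(b \right)} = 2 b$
$107 K{\left(\frac{1}{-20} \right)} = 107 \frac{2}{-20} = 107 \cdot 2 \left(- \frac{1}{20}\right) = 107 \left(- \frac{1}{10}\right) = - \frac{107}{10}$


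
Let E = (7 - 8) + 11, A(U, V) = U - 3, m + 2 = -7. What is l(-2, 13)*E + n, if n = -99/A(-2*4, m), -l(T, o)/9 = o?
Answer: -1161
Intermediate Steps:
m = -9 (m = -2 - 7 = -9)
l(T, o) = -9*o
A(U, V) = -3 + U
E = 10 (E = -1 + 11 = 10)
n = 9 (n = -99/(-3 - 2*4) = -99/(-3 - 8) = -99/(-11) = -99*(-1/11) = 9)
l(-2, 13)*E + n = -9*13*10 + 9 = -117*10 + 9 = -1170 + 9 = -1161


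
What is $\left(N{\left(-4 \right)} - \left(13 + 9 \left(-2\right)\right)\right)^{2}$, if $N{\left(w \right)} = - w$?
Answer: $81$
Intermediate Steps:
$\left(N{\left(-4 \right)} - \left(13 + 9 \left(-2\right)\right)\right)^{2} = \left(\left(-1\right) \left(-4\right) - \left(13 + 9 \left(-2\right)\right)\right)^{2} = \left(4 - -5\right)^{2} = \left(4 + \left(-13 + 18\right)\right)^{2} = \left(4 + 5\right)^{2} = 9^{2} = 81$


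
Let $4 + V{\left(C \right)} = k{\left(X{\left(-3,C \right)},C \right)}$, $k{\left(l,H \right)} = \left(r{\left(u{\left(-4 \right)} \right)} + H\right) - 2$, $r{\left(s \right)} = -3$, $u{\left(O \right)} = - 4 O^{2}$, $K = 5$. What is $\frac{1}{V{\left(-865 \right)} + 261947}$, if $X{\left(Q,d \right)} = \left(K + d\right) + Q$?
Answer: $\frac{1}{261073} \approx 3.8303 \cdot 10^{-6}$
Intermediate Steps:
$X{\left(Q,d \right)} = 5 + Q + d$ ($X{\left(Q,d \right)} = \left(5 + d\right) + Q = 5 + Q + d$)
$k{\left(l,H \right)} = -5 + H$ ($k{\left(l,H \right)} = \left(-3 + H\right) - 2 = -5 + H$)
$V{\left(C \right)} = -9 + C$ ($V{\left(C \right)} = -4 + \left(-5 + C\right) = -9 + C$)
$\frac{1}{V{\left(-865 \right)} + 261947} = \frac{1}{\left(-9 - 865\right) + 261947} = \frac{1}{-874 + 261947} = \frac{1}{261073}$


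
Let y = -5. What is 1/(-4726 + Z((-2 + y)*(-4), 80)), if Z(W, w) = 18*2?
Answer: -1/4690 ≈ -0.00021322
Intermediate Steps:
Z(W, w) = 36
1/(-4726 + Z((-2 + y)*(-4), 80)) = 1/(-4726 + 36) = 1/(-4690) = -1/4690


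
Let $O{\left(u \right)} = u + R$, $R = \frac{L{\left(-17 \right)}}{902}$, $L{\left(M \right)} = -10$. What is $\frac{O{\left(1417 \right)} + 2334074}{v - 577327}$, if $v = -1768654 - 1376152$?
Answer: $- \frac{1053306436}{1678681983} \approx -0.62746$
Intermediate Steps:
$R = - \frac{5}{451}$ ($R = - \frac{10}{902} = \left(-10\right) \frac{1}{902} = - \frac{5}{451} \approx -0.011086$)
$O{\left(u \right)} = - \frac{5}{451} + u$ ($O{\left(u \right)} = u - \frac{5}{451} = - \frac{5}{451} + u$)
$v = -3144806$
$\frac{O{\left(1417 \right)} + 2334074}{v - 577327} = \frac{\left(- \frac{5}{451} + 1417\right) + 2334074}{-3144806 - 577327} = \frac{\frac{639062}{451} + 2334074}{-3722133} = \frac{1053306436}{451} \left(- \frac{1}{3722133}\right) = - \frac{1053306436}{1678681983}$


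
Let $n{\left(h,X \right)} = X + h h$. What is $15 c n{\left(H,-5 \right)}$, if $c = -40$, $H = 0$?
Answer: $3000$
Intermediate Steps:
$n{\left(h,X \right)} = X + h^{2}$
$15 c n{\left(H,-5 \right)} = 15 \left(-40\right) \left(-5 + 0^{2}\right) = - 600 \left(-5 + 0\right) = \left(-600\right) \left(-5\right) = 3000$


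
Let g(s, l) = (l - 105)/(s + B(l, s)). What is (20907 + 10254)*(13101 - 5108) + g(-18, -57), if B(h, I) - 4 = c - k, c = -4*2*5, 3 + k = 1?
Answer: 6475816779/26 ≈ 2.4907e+8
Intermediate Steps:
k = -2 (k = -3 + 1 = -2)
c = -40 (c = -8*5 = -40)
B(h, I) = -34 (B(h, I) = 4 + (-40 - 1*(-2)) = 4 + (-40 + 2) = 4 - 38 = -34)
g(s, l) = (-105 + l)/(-34 + s) (g(s, l) = (l - 105)/(s - 34) = (-105 + l)/(-34 + s))
(20907 + 10254)*(13101 - 5108) + g(-18, -57) = (20907 + 10254)*(13101 - 5108) + (-105 - 57)/(-34 - 18) = 31161*7993 - 162/(-52) = 249069873 - 1/52*(-162) = 249069873 + 81/26 = 6475816779/26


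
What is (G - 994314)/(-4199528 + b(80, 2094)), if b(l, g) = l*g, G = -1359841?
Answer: 2354155/4032008 ≈ 0.58387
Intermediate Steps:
b(l, g) = g*l
(G - 994314)/(-4199528 + b(80, 2094)) = (-1359841 - 994314)/(-4199528 + 2094*80) = -2354155/(-4199528 + 167520) = -2354155/(-4032008) = -2354155*(-1/4032008) = 2354155/4032008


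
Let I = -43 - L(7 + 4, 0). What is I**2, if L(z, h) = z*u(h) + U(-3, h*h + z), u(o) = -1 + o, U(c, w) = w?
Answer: 1849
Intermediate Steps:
L(z, h) = z + h**2 + z*(-1 + h) (L(z, h) = z*(-1 + h) + (h*h + z) = z*(-1 + h) + (h**2 + z) = z*(-1 + h) + (z + h**2) = z + h**2 + z*(-1 + h))
I = -43 (I = -43 - 0*(0 + (7 + 4)) = -43 - 0*(0 + 11) = -43 - 0*11 = -43 - 1*0 = -43 + 0 = -43)
I**2 = (-43)**2 = 1849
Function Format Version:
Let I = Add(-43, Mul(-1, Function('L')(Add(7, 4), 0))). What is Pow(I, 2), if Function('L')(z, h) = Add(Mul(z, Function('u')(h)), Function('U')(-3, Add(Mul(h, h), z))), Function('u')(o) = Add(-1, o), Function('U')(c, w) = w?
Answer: 1849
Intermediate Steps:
Function('L')(z, h) = Add(z, Pow(h, 2), Mul(z, Add(-1, h))) (Function('L')(z, h) = Add(Mul(z, Add(-1, h)), Add(Mul(h, h), z)) = Add(Mul(z, Add(-1, h)), Add(Pow(h, 2), z)) = Add(Mul(z, Add(-1, h)), Add(z, Pow(h, 2))) = Add(z, Pow(h, 2), Mul(z, Add(-1, h))))
I = -43 (I = Add(-43, Mul(-1, Mul(0, Add(0, Add(7, 4))))) = Add(-43, Mul(-1, Mul(0, Add(0, 11)))) = Add(-43, Mul(-1, Mul(0, 11))) = Add(-43, Mul(-1, 0)) = Add(-43, 0) = -43)
Pow(I, 2) = Pow(-43, 2) = 1849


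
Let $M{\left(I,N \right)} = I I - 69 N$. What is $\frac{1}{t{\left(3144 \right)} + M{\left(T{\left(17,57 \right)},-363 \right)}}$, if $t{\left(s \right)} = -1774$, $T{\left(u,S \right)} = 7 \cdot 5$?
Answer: $\frac{1}{24498} \approx 4.082 \cdot 10^{-5}$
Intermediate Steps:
$T{\left(u,S \right)} = 35$
$M{\left(I,N \right)} = I^{2} - 69 N$
$\frac{1}{t{\left(3144 \right)} + M{\left(T{\left(17,57 \right)},-363 \right)}} = \frac{1}{-1774 + \left(35^{2} - -25047\right)} = \frac{1}{-1774 + \left(1225 + 25047\right)} = \frac{1}{-1774 + 26272} = \frac{1}{24498}$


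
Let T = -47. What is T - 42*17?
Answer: -761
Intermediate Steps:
T - 42*17 = -47 - 42*17 = -47 - 714 = -761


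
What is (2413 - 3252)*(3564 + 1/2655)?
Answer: -7938971219/2655 ≈ -2.9902e+6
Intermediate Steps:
(2413 - 3252)*(3564 + 1/2655) = -839*(3564 + 1/2655) = -839*9462421/2655 = -7938971219/2655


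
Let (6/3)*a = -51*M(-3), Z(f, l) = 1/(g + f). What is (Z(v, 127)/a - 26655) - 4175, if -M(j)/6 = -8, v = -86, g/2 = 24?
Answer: -1433964959/46512 ≈ -30830.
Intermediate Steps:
g = 48 (g = 2*24 = 48)
M(j) = 48 (M(j) = -6*(-8) = 48)
Z(f, l) = 1/(48 + f)
a = -1224 (a = (-51*48)/2 = (½)*(-2448) = -1224)
(Z(v, 127)/a - 26655) - 4175 = (1/((48 - 86)*(-1224)) - 26655) - 4175 = (-1/1224/(-38) - 26655) - 4175 = (-1/38*(-1/1224) - 26655) - 4175 = (1/46512 - 26655) - 4175 = -1239777359/46512 - 4175 = -1433964959/46512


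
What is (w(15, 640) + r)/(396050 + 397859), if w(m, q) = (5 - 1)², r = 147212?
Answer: 147228/793909 ≈ 0.18545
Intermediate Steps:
w(m, q) = 16 (w(m, q) = 4² = 16)
(w(15, 640) + r)/(396050 + 397859) = (16 + 147212)/(396050 + 397859) = 147228/793909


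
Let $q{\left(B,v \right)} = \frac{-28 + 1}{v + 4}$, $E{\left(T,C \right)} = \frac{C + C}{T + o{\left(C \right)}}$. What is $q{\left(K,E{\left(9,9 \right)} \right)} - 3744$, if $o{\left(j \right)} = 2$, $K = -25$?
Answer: $- \frac{232425}{62} \approx -3748.8$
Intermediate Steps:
$E{\left(T,C \right)} = \frac{2 C}{2 + T}$ ($E{\left(T,C \right)} = \frac{C + C}{T + 2} = \frac{2 C}{2 + T}$)
$q{\left(B,v \right)} = - \frac{27}{4 + v}$
$q{\left(K,E{\left(9,9 \right)} \right)} - 3744 = - \frac{27}{4 + 2 \cdot 9 \frac{1}{2 + 9}} - 3744 = - \frac{27}{4 + 2 \cdot 9 \cdot \frac{1}{11}} - 3744 = - \frac{27}{4 + \frac{18}{11}} - 3744 = - \frac{27}{\frac{62}{11}} - 3744 = \left(-27\right) \frac{11}{62} - 3744 = - \frac{297}{62} - 3744 = - \frac{232425}{62}$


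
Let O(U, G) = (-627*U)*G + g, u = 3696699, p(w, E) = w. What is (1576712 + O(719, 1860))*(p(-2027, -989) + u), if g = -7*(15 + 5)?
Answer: -3092202556680576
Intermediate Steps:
g = -140 (g = -7*20 = -140)
O(U, G) = -140 - 627*G*U (O(U, G) = (-627*U)*G - 140 = -627*G*U - 140 = -140 - 627*G*U)
(1576712 + O(719, 1860))*(p(-2027, -989) + u) = (1576712 + (-140 - 627*1860*719))*(-2027 + 3696699) = (1576712 + (-140 - 838512180))*3694672 = (1576712 - 838512320)*3694672 = -836935608*3694672 = -3092202556680576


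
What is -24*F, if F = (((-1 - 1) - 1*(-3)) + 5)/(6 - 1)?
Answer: -144/5 ≈ -28.800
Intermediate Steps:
F = 6/5 (F = ((-2 + 3) + 5)/5 = (1 + 5)*(⅕) = 6*(⅕) = 6/5 ≈ 1.2000)
-24*F = -24*6/5 = -144/5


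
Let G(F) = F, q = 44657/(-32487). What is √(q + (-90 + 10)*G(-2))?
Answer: √3416613369/4641 ≈ 12.595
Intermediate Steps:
q = -44657/32487 (q = 44657*(-1/32487) = -44657/32487 ≈ -1.3746)
√(q + (-90 + 10)*G(-2)) = √(-44657/32487 + (-90 + 10)*(-2)) = √(-44657/32487 - 80*(-2)) = √(-44657/32487 + 160) = √(5153263/32487) = √3416613369/4641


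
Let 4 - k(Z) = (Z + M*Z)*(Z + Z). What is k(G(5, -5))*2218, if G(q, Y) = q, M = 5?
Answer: -656528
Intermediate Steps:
k(Z) = 4 - 12*Z² (k(Z) = 4 - (Z + 5*Z)*(Z + Z) = 4 - 6*Z*2*Z = 4 - 12*Z²)
k(G(5, -5))*2218 = (4 - 12*5²)*2218 = (4 - 12*25)*2218 = (4 - 300)*2218 = -296*2218 = -656528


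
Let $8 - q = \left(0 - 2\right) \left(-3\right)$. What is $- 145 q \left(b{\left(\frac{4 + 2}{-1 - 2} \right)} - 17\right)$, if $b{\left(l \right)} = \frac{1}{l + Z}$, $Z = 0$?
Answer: $5075$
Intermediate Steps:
$b{\left(l \right)} = \frac{1}{l}$ ($b{\left(l \right)} = \frac{1}{l + 0} = \frac{1}{l}$)
$q = 2$ ($q = 8 - \left(0 - 2\right) \left(-3\right) = 8 - \left(-2\right) \left(-3\right) = 8 - 6 = 2$)
$- 145 q \left(b{\left(\frac{4 + 2}{-1 - 2} \right)} - 17\right) = - 145 \cdot 2 \left(\frac{1}{\left(4 + 2\right) \frac{1}{-1 - 2}} - 17\right) = - 145 \cdot 2 \left(\frac{1}{6 \frac{1}{-3}} - 17\right) = - 145 \cdot 2 \left(\frac{1}{6 \left(- \frac{1}{3}\right)} - 17\right) = - 145 \cdot 2 \left(\frac{1}{-2} - 17\right) = - 145 \cdot 2 \left(- \frac{1}{2} - 17\right) = - 145 \cdot 2 \left(- \frac{35}{2}\right) = \left(-145\right) \left(-35\right) = 5075$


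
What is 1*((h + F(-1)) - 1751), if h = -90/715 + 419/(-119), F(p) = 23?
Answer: -29467435/17017 ≈ -1731.6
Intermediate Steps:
h = -62059/17017 (h = -90*1/715 + 419*(-1/119) = -18/143 - 419/119 = -62059/17017 ≈ -3.6469)
1*((h + F(-1)) - 1751) = 1*((-62059/17017 + 23) - 1751) = 1*(329332/17017 - 1751) = 1*(-29467435/17017) = -29467435/17017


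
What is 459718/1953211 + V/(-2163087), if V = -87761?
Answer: 37607283227/136289203947 ≈ 0.27594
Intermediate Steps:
459718/1953211 + V/(-2163087) = 459718/1953211 - 87761/(-2163087) = 459718*(1/1953211) - 87761*(-1/2163087) = 459718/1953211 + 2831/69777 = 37607283227/136289203947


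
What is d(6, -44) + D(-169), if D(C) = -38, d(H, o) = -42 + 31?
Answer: -49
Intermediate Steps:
d(H, o) = -11
d(6, -44) + D(-169) = -11 - 38 = -49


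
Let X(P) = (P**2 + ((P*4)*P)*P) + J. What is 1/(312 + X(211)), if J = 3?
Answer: 1/37620560 ≈ 2.6581e-8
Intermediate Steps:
X(P) = 3 + P**2 + 4*P**3 (X(P) = (P**2 + ((P*4)*P)*P) + 3 = (P**2 + ((4*P)*P)*P) + 3 = (P**2 + (4*P**2)*P) + 3 = (P**2 + 4*P**3) + 3 = 3 + P**2 + 4*P**3)
1/(312 + X(211)) = 1/(312 + (3 + 211**2 + 4*211**3)) = 1/(312 + (3 + 44521 + 4*9393931)) = 1/(312 + (3 + 44521 + 37575724)) = 1/(312 + 37620248) = 1/37620560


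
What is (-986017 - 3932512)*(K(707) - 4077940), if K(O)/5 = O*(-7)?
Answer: 20179175150365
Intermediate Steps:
K(O) = -35*O (K(O) = 5*(O*(-7)) = 5*(-7*O) = -35*O)
(-986017 - 3932512)*(K(707) - 4077940) = (-986017 - 3932512)*(-35*707 - 4077940) = -4918529*(-24745 - 4077940) = -4918529*(-4102685) = 20179175150365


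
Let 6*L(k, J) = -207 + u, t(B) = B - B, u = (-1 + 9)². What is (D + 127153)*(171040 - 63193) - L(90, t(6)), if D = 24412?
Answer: 98074983473/6 ≈ 1.6346e+10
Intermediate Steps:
u = 64 (u = 8² = 64)
t(B) = 0
L(k, J) = -143/6 (L(k, J) = (-207 + 64)/6 = (⅙)*(-143) = -143/6)
(D + 127153)*(171040 - 63193) - L(90, t(6)) = (24412 + 127153)*(171040 - 63193) - 1*(-143/6) = 151565*107847 + 143/6 = 16345830555 + 143/6 = 98074983473/6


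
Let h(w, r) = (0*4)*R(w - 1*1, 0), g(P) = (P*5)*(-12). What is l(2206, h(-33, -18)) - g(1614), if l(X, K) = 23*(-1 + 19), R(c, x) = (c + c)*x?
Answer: 97254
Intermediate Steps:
R(c, x) = 2*c*x (R(c, x) = (2*c)*x = 2*c*x)
g(P) = -60*P (g(P) = (5*P)*(-12) = -60*P)
h(w, r) = 0 (h(w, r) = (0*4)*(2*(w - 1*1)*0) = 0*(2*(w - 1)*0) = 0*(2*(-1 + w)*0) = 0*0 = 0)
l(X, K) = 414 (l(X, K) = 23*18 = 414)
l(2206, h(-33, -18)) - g(1614) = 414 - (-60)*1614 = 414 - 1*(-96840) = 414 + 96840 = 97254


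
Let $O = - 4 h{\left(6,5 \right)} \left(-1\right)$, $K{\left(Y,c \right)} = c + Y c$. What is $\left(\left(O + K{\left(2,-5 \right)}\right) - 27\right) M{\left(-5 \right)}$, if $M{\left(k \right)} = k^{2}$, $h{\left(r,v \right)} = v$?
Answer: $-550$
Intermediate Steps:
$O = 20$ ($O = \left(-4\right) 5 \left(-1\right) = \left(-20\right) \left(-1\right) = 20$)
$\left(\left(O + K{\left(2,-5 \right)}\right) - 27\right) M{\left(-5 \right)} = \left(\left(20 - 5 \left(1 + 2\right)\right) - 27\right) \left(-5\right)^{2} = \left(\left(20 - 15\right) - 27\right) 25 = \left(5 - 27\right) 25 = \left(-22\right) 25 = -550$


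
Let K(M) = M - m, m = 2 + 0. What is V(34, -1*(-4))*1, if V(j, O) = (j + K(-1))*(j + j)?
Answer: 2108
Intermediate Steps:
m = 2
K(M) = -2 + M (K(M) = M - 1*2 = M - 2 = -2 + M)
V(j, O) = 2*j*(-3 + j) (V(j, O) = (j + (-2 - 1))*(j + j) = (j - 3)*(2*j) = (-3 + j)*(2*j) = 2*j*(-3 + j))
V(34, -1*(-4))*1 = (2*34*(-3 + 34))*1 = (2*34*31)*1 = 2108*1 = 2108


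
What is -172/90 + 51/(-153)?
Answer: -101/45 ≈ -2.2444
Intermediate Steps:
-172/90 + 51/(-153) = -172*1/90 + 51*(-1/153) = -86/45 - 1/3 = -101/45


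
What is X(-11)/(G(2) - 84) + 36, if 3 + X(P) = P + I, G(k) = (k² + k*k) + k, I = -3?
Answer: 2681/74 ≈ 36.230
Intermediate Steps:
G(k) = k + 2*k² (G(k) = (k² + k²) + k = 2*k² + k = k + 2*k²)
X(P) = -6 + P (X(P) = -3 + (P - 3) = -3 + (-3 + P) = -6 + P)
X(-11)/(G(2) - 84) + 36 = (-6 - 11)/(2*(1 + 2*2) - 84) + 36 = -17/(2*(1 + 4) - 84) + 36 = -17/(2*5 - 84) + 36 = -17/(10 - 84) + 36 = -17/(-74) + 36 = -17*(-1/74) + 36 = 17/74 + 36 = 2681/74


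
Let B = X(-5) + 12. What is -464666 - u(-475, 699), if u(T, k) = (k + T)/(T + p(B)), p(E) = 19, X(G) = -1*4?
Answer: -26485934/57 ≈ -4.6467e+5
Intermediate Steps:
X(G) = -4
B = 8 (B = -4 + 12 = 8)
u(T, k) = (T + k)/(19 + T) (u(T, k) = (k + T)/(T + 19) = (T + k)/(19 + T))
-464666 - u(-475, 699) = -464666 - (-475 + 699)/(19 - 475) = -464666 - 224/(-456) = -464666 - (-1)*224/456 = -464666 - 1*(-28/57) = -464666 + 28/57 = -26485934/57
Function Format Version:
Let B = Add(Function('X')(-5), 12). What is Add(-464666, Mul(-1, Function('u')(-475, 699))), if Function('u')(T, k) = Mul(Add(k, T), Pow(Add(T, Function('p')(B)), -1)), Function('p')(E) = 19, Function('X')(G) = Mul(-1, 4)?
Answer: Rational(-26485934, 57) ≈ -4.6467e+5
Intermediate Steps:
Function('X')(G) = -4
B = 8 (B = Add(-4, 12) = 8)
Function('u')(T, k) = Mul(Pow(Add(19, T), -1), Add(T, k)) (Function('u')(T, k) = Mul(Add(k, T), Pow(Add(T, 19), -1)) = Mul(Add(T, k), Pow(Add(19, T), -1)) = Mul(Pow(Add(19, T), -1), Add(T, k)))
Add(-464666, Mul(-1, Function('u')(-475, 699))) = Add(-464666, Mul(-1, Mul(Pow(Add(19, -475), -1), Add(-475, 699)))) = Add(-464666, Mul(-1, Mul(Pow(-456, -1), 224))) = Add(-464666, Mul(-1, Mul(Rational(-1, 456), 224))) = Add(-464666, Mul(-1, Rational(-28, 57))) = Add(-464666, Rational(28, 57)) = Rational(-26485934, 57)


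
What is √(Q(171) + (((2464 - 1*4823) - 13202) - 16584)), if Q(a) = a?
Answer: 73*I*√6 ≈ 178.81*I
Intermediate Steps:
√(Q(171) + (((2464 - 1*4823) - 13202) - 16584)) = √(171 + (((2464 - 1*4823) - 13202) - 16584)) = √(171 + (((2464 - 4823) - 13202) - 16584)) = √(171 + ((-2359 - 13202) - 16584)) = √(171 + (-15561 - 16584)) = √(171 - 32145) = √(-31974) = 73*I*√6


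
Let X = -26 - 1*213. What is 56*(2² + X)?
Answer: -13160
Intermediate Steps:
X = -239 (X = -26 - 213 = -239)
56*(2² + X) = 56*(2² - 239) = 56*(4 - 239) = 56*(-235) = -13160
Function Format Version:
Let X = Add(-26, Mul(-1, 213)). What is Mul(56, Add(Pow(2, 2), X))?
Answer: -13160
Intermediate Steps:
X = -239 (X = Add(-26, -213) = -239)
Mul(56, Add(Pow(2, 2), X)) = Mul(56, Add(Pow(2, 2), -239)) = Mul(56, Add(4, -239)) = Mul(56, -235) = -13160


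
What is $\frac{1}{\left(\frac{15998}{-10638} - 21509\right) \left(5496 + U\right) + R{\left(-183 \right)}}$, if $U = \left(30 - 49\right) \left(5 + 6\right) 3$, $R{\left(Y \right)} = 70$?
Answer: $- \frac{591}{61898132800} \approx -9.5479 \cdot 10^{-9}$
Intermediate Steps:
$U = -627$ ($U = - 19 \cdot 11 \cdot 3 = \left(-19\right) 33 = -627$)
$\frac{1}{\left(\frac{15998}{-10638} - 21509\right) \left(5496 + U\right) + R{\left(-183 \right)}} = \frac{1}{\left(\frac{15998}{-10638} - 21509\right) \left(5496 - 627\right) + 70} = \frac{1}{\left(15998 \left(- \frac{1}{10638}\right) - 21509\right) 4869 + 70} = \frac{1}{\left(- \frac{7999}{5319} - 21509\right) 4869 + 70} = \frac{1}{\left(- \frac{114414370}{5319}\right) 4869 + 70} = \frac{1}{- \frac{61898174170}{591} + 70} = \frac{1}{- \frac{61898132800}{591}} = - \frac{591}{61898132800}$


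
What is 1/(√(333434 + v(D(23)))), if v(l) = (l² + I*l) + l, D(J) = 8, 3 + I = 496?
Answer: √13498/67490 ≈ 0.0017215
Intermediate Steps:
I = 493 (I = -3 + 496 = 493)
v(l) = l² + 494*l (v(l) = (l² + 493*l) + l = l² + 494*l)
1/(√(333434 + v(D(23)))) = 1/(√(333434 + 8*(494 + 8))) = 1/(√(333434 + 8*502)) = 1/(√(333434 + 4016)) = 1/(√337450) = 1/(5*√13498) = √13498/67490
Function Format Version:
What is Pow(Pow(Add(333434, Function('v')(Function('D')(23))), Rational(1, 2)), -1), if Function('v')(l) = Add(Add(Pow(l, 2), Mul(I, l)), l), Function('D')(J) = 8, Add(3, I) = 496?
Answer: Mul(Rational(1, 67490), Pow(13498, Rational(1, 2))) ≈ 0.0017215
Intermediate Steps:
I = 493 (I = Add(-3, 496) = 493)
Function('v')(l) = Add(Pow(l, 2), Mul(494, l)) (Function('v')(l) = Add(Add(Pow(l, 2), Mul(493, l)), l) = Add(Pow(l, 2), Mul(494, l)))
Pow(Pow(Add(333434, Function('v')(Function('D')(23))), Rational(1, 2)), -1) = Pow(Pow(Add(333434, Mul(8, Add(494, 8))), Rational(1, 2)), -1) = Pow(Pow(Add(333434, Mul(8, 502)), Rational(1, 2)), -1) = Pow(Pow(Add(333434, 4016), Rational(1, 2)), -1) = Pow(Pow(337450, Rational(1, 2)), -1) = Pow(Mul(5, Pow(13498, Rational(1, 2))), -1) = Mul(Rational(1, 67490), Pow(13498, Rational(1, 2)))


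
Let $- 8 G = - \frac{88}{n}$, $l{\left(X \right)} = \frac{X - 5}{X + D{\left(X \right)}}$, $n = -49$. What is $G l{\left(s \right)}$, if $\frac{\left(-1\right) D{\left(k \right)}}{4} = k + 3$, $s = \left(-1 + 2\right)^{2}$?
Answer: $- \frac{44}{735} \approx -0.059864$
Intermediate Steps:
$s = 1$ ($s = 1^{2} = 1$)
$D{\left(k \right)} = -12 - 4 k$ ($D{\left(k \right)} = - 4 \left(k + 3\right) = - 4 \left(3 + k\right) = -12 - 4 k$)
$l{\left(X \right)} = \frac{-5 + X}{-12 - 3 X}$ ($l{\left(X \right)} = \frac{X - 5}{X - \left(12 + 4 X\right)} = \frac{-5 + X}{-12 - 3 X}$)
$G = - \frac{11}{49}$ ($G = - \frac{\left(-88\right) \frac{1}{-49}}{8} = - \frac{\left(-88\right) \left(- \frac{1}{49}\right)}{8} = \left(- \frac{1}{8}\right) \frac{88}{49} = - \frac{11}{49} \approx -0.22449$)
$G l{\left(s \right)} = - \frac{11 \frac{5 - 1}{3 \left(4 + 1\right)}}{49} = - \frac{11 \frac{5 - 1}{3 \cdot 5}}{49} = - \frac{11 \cdot \frac{1}{3} \cdot \frac{1}{5} \cdot 4}{49} = \left(- \frac{11}{49}\right) \frac{4}{15} = - \frac{44}{735}$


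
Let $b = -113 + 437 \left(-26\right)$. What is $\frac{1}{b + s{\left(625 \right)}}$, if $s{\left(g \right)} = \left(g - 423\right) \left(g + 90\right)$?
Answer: $\frac{1}{132955} \approx 7.5213 \cdot 10^{-6}$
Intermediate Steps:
$s{\left(g \right)} = \left(-423 + g\right) \left(90 + g\right)$
$b = -11475$ ($b = -113 - 11362 = -11475$)
$\frac{1}{b + s{\left(625 \right)}} = \frac{1}{-11475 - \left(246195 - 390625\right)} = \frac{1}{-11475 - -144430} = \frac{1}{-11475 + 144430} = \frac{1}{132955}$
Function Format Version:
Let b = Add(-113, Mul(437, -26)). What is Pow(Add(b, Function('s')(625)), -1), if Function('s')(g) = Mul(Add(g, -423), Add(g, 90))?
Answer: Rational(1, 132955) ≈ 7.5213e-6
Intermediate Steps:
Function('s')(g) = Mul(Add(-423, g), Add(90, g))
b = -11475 (b = Add(-113, -11362) = -11475)
Pow(Add(b, Function('s')(625)), -1) = Pow(Add(-11475, Add(-38070, Pow(625, 2), Mul(-333, 625))), -1) = Pow(Add(-11475, Add(-38070, 390625, -208125)), -1) = Pow(Add(-11475, 144430), -1) = Pow(132955, -1) = Rational(1, 132955)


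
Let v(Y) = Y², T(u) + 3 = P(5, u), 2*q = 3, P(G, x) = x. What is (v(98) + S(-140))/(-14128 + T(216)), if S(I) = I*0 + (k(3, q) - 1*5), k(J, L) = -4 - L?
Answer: -19187/27830 ≈ -0.68944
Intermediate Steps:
q = 3/2 (q = (½)*3 = 3/2 ≈ 1.5000)
T(u) = -3 + u
S(I) = -21/2 (S(I) = I*0 + ((-4 - 1*3/2) - 1*5) = 0 + ((-4 - 3/2) - 5) = 0 + (-11/2 - 5) = 0 - 21/2 = -21/2)
(v(98) + S(-140))/(-14128 + T(216)) = (98² - 21/2)/(-14128 + (-3 + 216)) = (9604 - 21/2)/(-14128 + 213) = (19187/2)/(-13915) = (19187/2)*(-1/13915) = -19187/27830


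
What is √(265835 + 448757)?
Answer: 4*√44662 ≈ 845.34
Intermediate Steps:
√(265835 + 448757) = √714592 = 4*√44662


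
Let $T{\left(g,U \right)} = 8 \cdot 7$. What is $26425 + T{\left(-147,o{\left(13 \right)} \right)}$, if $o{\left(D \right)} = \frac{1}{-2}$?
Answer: $26481$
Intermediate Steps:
$o{\left(D \right)} = - \frac{1}{2}$
$T{\left(g,U \right)} = 56$
$26425 + T{\left(-147,o{\left(13 \right)} \right)} = 26425 + 56 = 26481$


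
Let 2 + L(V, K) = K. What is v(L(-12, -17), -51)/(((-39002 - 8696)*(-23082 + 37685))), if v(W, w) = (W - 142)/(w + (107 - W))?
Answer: 23/7462863150 ≈ 3.0819e-9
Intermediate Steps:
L(V, K) = -2 + K
v(W, w) = (-142 + W)/(107 + w - W)
v(L(-12, -17), -51)/(((-39002 - 8696)*(-23082 + 37685))) = ((-142 + (-2 - 17))/(107 - 51 - (-2 - 17)))/(((-39002 - 8696)*(-23082 + 37685))) = ((-142 - 19)/(107 - 51 - 1*(-19)))/((-47698*14603)) = (-161/(107 - 51 + 19))/(-696533894) = (-161/75)*(-1/696533894) = ((1/75)*(-161))*(-1/696533894) = -161/75*(-1/696533894) = 23/7462863150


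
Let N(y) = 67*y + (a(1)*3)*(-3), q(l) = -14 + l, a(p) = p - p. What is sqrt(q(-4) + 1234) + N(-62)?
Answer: -4154 + 8*sqrt(19) ≈ -4119.1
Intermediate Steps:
a(p) = 0
N(y) = 67*y (N(y) = 67*y + (0*3)*(-3) = 67*y + 0*(-3) = 67*y + 0 = 67*y)
sqrt(q(-4) + 1234) + N(-62) = sqrt((-14 - 4) + 1234) + 67*(-62) = sqrt(-18 + 1234) - 4154 = sqrt(1216) - 4154 = 8*sqrt(19) - 4154 = -4154 + 8*sqrt(19)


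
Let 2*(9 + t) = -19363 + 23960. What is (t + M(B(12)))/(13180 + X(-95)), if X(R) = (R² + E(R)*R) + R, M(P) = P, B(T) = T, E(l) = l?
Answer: 4603/62270 ≈ 0.073920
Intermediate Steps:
t = 4579/2 (t = -9 + (-19363 + 23960)/2 = -9 + (½)*4597 = -9 + 4597/2 = 4579/2 ≈ 2289.5)
X(R) = R + 2*R² (X(R) = (R² + R*R) + R = (R² + R²) + R = 2*R² + R = R + 2*R²)
(t + M(B(12)))/(13180 + X(-95)) = (4579/2 + 12)/(13180 - 95*(1 + 2*(-95))) = 4603/(2*(13180 - 95*(1 - 190))) = 4603/(2*(13180 - 95*(-189))) = 4603/(2*(13180 + 17955)) = (4603/2)/31135 = (4603/2)*(1/31135) = 4603/62270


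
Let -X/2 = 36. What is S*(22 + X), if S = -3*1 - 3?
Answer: 300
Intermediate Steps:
X = -72 (X = -2*36 = -72)
S = -6 (S = -3 - 3 = -6)
S*(22 + X) = -6*(22 - 72) = -6*(-50) = 300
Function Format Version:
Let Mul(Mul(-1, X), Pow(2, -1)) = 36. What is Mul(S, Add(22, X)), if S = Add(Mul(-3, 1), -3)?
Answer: 300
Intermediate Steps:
X = -72 (X = Mul(-2, 36) = -72)
S = -6 (S = Add(-3, -3) = -6)
Mul(S, Add(22, X)) = Mul(-6, Add(22, -72)) = Mul(-6, -50) = 300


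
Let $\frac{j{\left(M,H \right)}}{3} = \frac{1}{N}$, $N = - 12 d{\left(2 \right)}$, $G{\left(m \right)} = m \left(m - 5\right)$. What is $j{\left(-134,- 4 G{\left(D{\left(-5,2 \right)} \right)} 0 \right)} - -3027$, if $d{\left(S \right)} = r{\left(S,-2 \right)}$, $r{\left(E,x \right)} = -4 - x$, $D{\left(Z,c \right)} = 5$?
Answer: $\frac{24217}{8} \approx 3027.1$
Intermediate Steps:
$d{\left(S \right)} = -2$ ($d{\left(S \right)} = -4 - -2 = -4 + 2 = -2$)
$G{\left(m \right)} = m \left(-5 + m\right)$
$N = 24$ ($N = \left(-12\right) \left(-2\right) = 24$)
$j{\left(M,H \right)} = \frac{1}{8}$ ($j{\left(M,H \right)} = \frac{3}{24} = 3 \cdot \frac{1}{24} = \frac{1}{8}$)
$j{\left(-134,- 4 G{\left(D{\left(-5,2 \right)} \right)} 0 \right)} - -3027 = \frac{1}{8} - -3027 = \frac{1}{8} + 3027 = \frac{24217}{8}$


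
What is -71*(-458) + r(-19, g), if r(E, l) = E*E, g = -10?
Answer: 32879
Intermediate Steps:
r(E, l) = E²
-71*(-458) + r(-19, g) = -71*(-458) + (-19)² = 32518 + 361 = 32879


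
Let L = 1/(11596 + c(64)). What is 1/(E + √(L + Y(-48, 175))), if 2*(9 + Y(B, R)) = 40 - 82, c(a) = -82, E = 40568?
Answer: 467099952/18949311198155 - I*√3977154366/18949311198155 ≈ 2.465e-5 - 3.3281e-9*I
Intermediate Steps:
Y(B, R) = -30 (Y(B, R) = -9 + (40 - 82)/2 = -9 + (½)*(-42) = -9 - 21 = -30)
L = 1/11514 (L = 1/(11596 - 82) = 1/11514 ≈ 8.6851e-5)
1/(E + √(L + Y(-48, 175))) = 1/(40568 + √(1/11514 - 30)) = 1/(40568 + √(-345419/11514)) = 1/(40568 + I*√3977154366/11514)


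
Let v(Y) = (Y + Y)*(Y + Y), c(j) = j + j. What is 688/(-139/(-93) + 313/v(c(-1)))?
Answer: 1023744/31333 ≈ 32.673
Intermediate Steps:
c(j) = 2*j
v(Y) = 4*Y² (v(Y) = (2*Y)*(2*Y) = 4*Y²)
688/(-139/(-93) + 313/v(c(-1))) = 688/(-139/(-93) + 313/((4*(2*(-1))²))) = 688/(-139*(-1/93) + 313/((4*(-2)²))) = 688/(139/93 + 313/((4*4))) = 688/(139/93 + 313/16) = 688/(31333/1488) = 688*(1488/31333) = 1023744/31333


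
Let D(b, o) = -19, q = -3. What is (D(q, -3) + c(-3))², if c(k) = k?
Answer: 484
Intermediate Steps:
(D(q, -3) + c(-3))² = (-19 - 3)² = (-22)² = 484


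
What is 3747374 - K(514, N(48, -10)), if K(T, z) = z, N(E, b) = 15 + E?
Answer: 3747311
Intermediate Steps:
3747374 - K(514, N(48, -10)) = 3747374 - (15 + 48) = 3747374 - 1*63 = 3747374 - 63 = 3747311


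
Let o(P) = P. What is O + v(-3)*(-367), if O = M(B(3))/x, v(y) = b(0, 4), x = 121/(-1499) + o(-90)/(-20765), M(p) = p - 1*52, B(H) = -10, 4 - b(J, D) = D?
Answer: 385971514/475531 ≈ 811.66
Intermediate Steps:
b(J, D) = 4 - D
M(p) = -52 + p (M(p) = p - 52 = -52 + p)
x = -475531/6225347 (x = 121/(-1499) - 90/(-20765) = 121*(-1/1499) - 90*(-1/20765) = -121/1499 + 18/4153 = -475531/6225347 ≈ -0.076386)
v(y) = 0 (v(y) = 4 - 1*4 = 4 - 4 = 0)
O = 385971514/475531 (O = (-52 - 10)/(-475531/6225347) = -62*(-6225347/475531) = 385971514/475531 ≈ 811.66)
O + v(-3)*(-367) = 385971514/475531 + 0*(-367) = 385971514/475531 + 0 = 385971514/475531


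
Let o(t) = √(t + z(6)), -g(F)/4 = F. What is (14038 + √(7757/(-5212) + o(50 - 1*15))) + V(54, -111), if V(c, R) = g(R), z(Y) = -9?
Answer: 14482 + √(-10107371 + 6791236*√26)/2606 ≈ 14484.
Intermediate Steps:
g(F) = -4*F
V(c, R) = -4*R
o(t) = √(-9 + t) (o(t) = √(t - 9) = √(-9 + t))
(14038 + √(7757/(-5212) + o(50 - 1*15))) + V(54, -111) = (14038 + √(7757/(-5212) + √(-9 + (50 - 1*15)))) - 4*(-111) = (14038 + √(7757*(-1/5212) + √(-9 + (50 - 15)))) + 444 = (14038 + √(-7757/5212 + √(-9 + 35))) + 444 = (14038 + √(-7757/5212 + √26)) + 444 = 14482 + √(-7757/5212 + √26)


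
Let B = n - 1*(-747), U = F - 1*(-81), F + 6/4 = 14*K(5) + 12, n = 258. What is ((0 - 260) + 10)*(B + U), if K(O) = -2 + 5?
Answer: -284625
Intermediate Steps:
K(O) = 3
F = 105/2 (F = -3/2 + (14*3 + 12) = -3/2 + (42 + 12) = -3/2 + 54 = 105/2 ≈ 52.500)
U = 267/2 (U = 105/2 - 1*(-81) = 105/2 + 81 = 267/2 ≈ 133.50)
B = 1005 (B = 258 - 1*(-747) = 258 + 747 = 1005)
((0 - 260) + 10)*(B + U) = ((0 - 260) + 10)*(1005 + 267/2) = (-260 + 10)*(2277/2) = -250*2277/2 = -284625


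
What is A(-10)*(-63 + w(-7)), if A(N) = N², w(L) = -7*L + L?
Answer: -2100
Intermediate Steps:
w(L) = -6*L
A(-10)*(-63 + w(-7)) = (-10)²*(-63 - 6*(-7)) = 100*(-63 + 42) = 100*(-21) = -2100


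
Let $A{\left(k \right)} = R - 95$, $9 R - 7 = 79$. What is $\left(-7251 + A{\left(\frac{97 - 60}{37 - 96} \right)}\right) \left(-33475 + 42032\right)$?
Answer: $- \frac{565001596}{9} \approx -6.2778 \cdot 10^{7}$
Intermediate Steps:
$R = \frac{86}{9}$ ($R = \frac{7}{9} + \frac{1}{9} \cdot 79 = \frac{7}{9} + \frac{79}{9} = \frac{86}{9} \approx 9.5556$)
$A{\left(k \right)} = - \frac{769}{9}$ ($A{\left(k \right)} = \frac{86}{9} - 95 = - \frac{769}{9}$)
$\left(-7251 + A{\left(\frac{97 - 60}{37 - 96} \right)}\right) \left(-33475 + 42032\right) = \left(-7251 - \frac{769}{9}\right) \left(-33475 + 42032\right) = \left(- \frac{66028}{9}\right) 8557 = - \frac{565001596}{9}$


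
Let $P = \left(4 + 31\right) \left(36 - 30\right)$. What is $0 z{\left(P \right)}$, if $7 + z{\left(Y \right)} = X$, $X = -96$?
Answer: $0$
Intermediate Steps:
$P = 210$ ($P = 35 \cdot 6 = 210$)
$z{\left(Y \right)} = -103$ ($z{\left(Y \right)} = -7 - 96 = -103$)
$0 z{\left(P \right)} = 0 \left(-103\right) = 0$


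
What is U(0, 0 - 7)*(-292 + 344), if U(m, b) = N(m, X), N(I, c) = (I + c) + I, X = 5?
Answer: 260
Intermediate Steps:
N(I, c) = c + 2*I
U(m, b) = 5 + 2*m
U(0, 0 - 7)*(-292 + 344) = (5 + 2*0)*(-292 + 344) = (5 + 0)*52 = 5*52 = 260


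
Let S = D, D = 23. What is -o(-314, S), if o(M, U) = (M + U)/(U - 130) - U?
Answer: 2170/107 ≈ 20.280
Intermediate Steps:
S = 23
o(M, U) = -U + (M + U)/(-130 + U) (o(M, U) = (M + U)/(-130 + U) - U = -U + (M + U)/(-130 + U))
-o(-314, S) = -(-314 - 1*23**2 + 131*23)/(-130 + 23) = -(-314 - 1*529 + 3013)/(-107) = -(-1)*(-314 - 529 + 3013)/107 = -(-1)*2170/107 = -1*(-2170/107) = 2170/107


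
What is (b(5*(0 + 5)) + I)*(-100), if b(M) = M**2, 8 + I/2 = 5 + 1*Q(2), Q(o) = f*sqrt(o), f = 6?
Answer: -61900 - 1200*sqrt(2) ≈ -63597.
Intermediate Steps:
Q(o) = 6*sqrt(o)
I = -6 + 12*sqrt(2) (I = -16 + 2*(5 + 1*(6*sqrt(2))) = -16 + 2*(5 + 6*sqrt(2)) = -16 + (10 + 12*sqrt(2)) = -6 + 12*sqrt(2) ≈ 10.971)
(b(5*(0 + 5)) + I)*(-100) = ((5*(0 + 5))**2 + (-6 + 12*sqrt(2)))*(-100) = ((5*5)**2 + (-6 + 12*sqrt(2)))*(-100) = (25**2 + (-6 + 12*sqrt(2)))*(-100) = (625 + (-6 + 12*sqrt(2)))*(-100) = (619 + 12*sqrt(2))*(-100) = -61900 - 1200*sqrt(2)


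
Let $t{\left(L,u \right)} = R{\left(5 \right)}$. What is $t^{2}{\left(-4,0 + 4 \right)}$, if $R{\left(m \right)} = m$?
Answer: $25$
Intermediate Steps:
$t{\left(L,u \right)} = 5$
$t^{2}{\left(-4,0 + 4 \right)} = 5^{2} = 25$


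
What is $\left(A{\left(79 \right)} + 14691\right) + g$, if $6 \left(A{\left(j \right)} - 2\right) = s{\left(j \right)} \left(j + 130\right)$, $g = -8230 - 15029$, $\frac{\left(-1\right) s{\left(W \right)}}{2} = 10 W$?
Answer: $- \frac{190808}{3} \approx -63603.0$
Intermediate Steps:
$s{\left(W \right)} = - 20 W$ ($s{\left(W \right)} = - 2 \cdot 10 W = - 20 W$)
$g = -23259$
$A{\left(j \right)} = 2 - \frac{10 j \left(130 + j\right)}{3}$ ($A{\left(j \right)} = 2 + \frac{- 20 j \left(j + 130\right)}{6} = 2 + \frac{- 20 j \left(130 + j\right)}{6} = 2 + \frac{\left(-20\right) j \left(130 + j\right)}{6} = 2 - \frac{10 j \left(130 + j\right)}{3}$)
$\left(A{\left(79 \right)} + 14691\right) + g = \left(\left(2 - \frac{102700}{3} - \frac{10 \cdot 79^{2}}{3}\right) + 14691\right) - 23259 = \left(\left(2 - \frac{102700}{3} - \frac{62410}{3}\right) + 14691\right) - 23259 = \left(- \frac{165104}{3} + 14691\right) - 23259 = - \frac{121031}{3} - 23259 = - \frac{190808}{3}$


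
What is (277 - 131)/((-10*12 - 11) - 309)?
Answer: -73/220 ≈ -0.33182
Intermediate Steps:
(277 - 131)/((-10*12 - 11) - 309) = 146/((-120 - 11) - 309) = 146/(-131 - 309) = 146/(-440) = 146*(-1/440) = -73/220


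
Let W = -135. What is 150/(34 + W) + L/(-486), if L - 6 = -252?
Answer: -8009/8181 ≈ -0.97898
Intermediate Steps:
L = -246 (L = 6 - 252 = -246)
150/(34 + W) + L/(-486) = 150/(34 - 135) - 246/(-486) = 150/(-101) - 246*(-1/486) = 150*(-1/101) + 41/81 = -150/101 + 41/81 = -8009/8181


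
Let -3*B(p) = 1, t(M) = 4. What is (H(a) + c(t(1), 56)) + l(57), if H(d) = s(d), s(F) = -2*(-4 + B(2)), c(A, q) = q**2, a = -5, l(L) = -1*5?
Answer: 9419/3 ≈ 3139.7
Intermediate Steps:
l(L) = -5
B(p) = -1/3 (B(p) = -1/3*1 = -1/3)
s(F) = 26/3 (s(F) = -2*(-4 - 1/3) = -2*(-13/3) = 26/3)
H(d) = 26/3
(H(a) + c(t(1), 56)) + l(57) = (26/3 + 56**2) - 5 = (26/3 + 3136) - 5 = 9434/3 - 5 = 9419/3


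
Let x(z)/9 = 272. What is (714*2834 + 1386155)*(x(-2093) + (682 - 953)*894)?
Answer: -817718164206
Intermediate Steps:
x(z) = 2448 (x(z) = 9*272 = 2448)
(714*2834 + 1386155)*(x(-2093) + (682 - 953)*894) = (714*2834 + 1386155)*(2448 + (682 - 953)*894) = (2023476 + 1386155)*(2448 - 271*894) = 3409631*(2448 - 242274) = 3409631*(-239826) = -817718164206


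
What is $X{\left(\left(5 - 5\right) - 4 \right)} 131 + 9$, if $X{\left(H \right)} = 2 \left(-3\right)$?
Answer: $-777$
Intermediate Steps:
$X{\left(H \right)} = -6$
$X{\left(\left(5 - 5\right) - 4 \right)} 131 + 9 = \left(-6\right) 131 + 9 = -786 + 9 = -777$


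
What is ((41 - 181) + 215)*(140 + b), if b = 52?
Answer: 14400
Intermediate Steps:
((41 - 181) + 215)*(140 + b) = ((41 - 181) + 215)*(140 + 52) = (-140 + 215)*192 = 75*192 = 14400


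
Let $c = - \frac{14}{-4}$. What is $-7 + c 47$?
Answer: $\frac{315}{2} \approx 157.5$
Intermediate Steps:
$c = \frac{7}{2}$ ($c = \left(-14\right) \left(- \frac{1}{4}\right) = \frac{7}{2} \approx 3.5$)
$-7 + c 47 = -7 + \frac{7}{2} \cdot 47 = -7 + \frac{329}{2} = \frac{315}{2}$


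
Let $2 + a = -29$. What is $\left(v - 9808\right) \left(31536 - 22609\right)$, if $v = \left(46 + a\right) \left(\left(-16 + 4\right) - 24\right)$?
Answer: $-92376596$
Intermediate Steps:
$a = -31$ ($a = -2 - 29 = -31$)
$v = -540$ ($v = \left(46 - 31\right) \left(\left(-16 + 4\right) - 24\right) = 15 \left(-12 - 24\right) = 15 \left(-36\right) = -540$)
$\left(v - 9808\right) \left(31536 - 22609\right) = \left(-540 - 9808\right) \left(31536 - 22609\right) = \left(-10348\right) 8927 = -92376596$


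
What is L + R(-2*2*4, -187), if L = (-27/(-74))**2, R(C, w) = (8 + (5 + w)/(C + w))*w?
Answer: -264173955/158804 ≈ -1663.5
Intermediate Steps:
R(C, w) = w*(8 + (5 + w)/(C + w)) (R(C, w) = (8 + (5 + w)/(C + w))*w = w*(8 + (5 + w)/(C + w)))
L = 729/5476 (L = (-27*(-1/74))**2 = (27/74)**2 = 729/5476 ≈ 0.13313)
L + R(-2*2*4, -187) = 729/5476 - 187*(5 + 8*(-2*2*4) + 9*(-187))/(-2*2*4 - 187) = 729/5476 - 187*(5 + 8*(-4*4) - 1683)/(-4*4 - 187) = 729/5476 - 187*(5 + 8*(-16) - 1683)/(-16 - 187) = 729/5476 - 187*(5 - 128 - 1683)/(-203) = 729/5476 - 187*(-1/203)*(-1806) = 729/5476 - 48246/29 = -264173955/158804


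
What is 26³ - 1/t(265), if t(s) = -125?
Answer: 2197001/125 ≈ 17576.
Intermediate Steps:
26³ - 1/t(265) = 26³ - 1/(-125) = 17576 - 1*(-1/125) = 17576 + 1/125 = 2197001/125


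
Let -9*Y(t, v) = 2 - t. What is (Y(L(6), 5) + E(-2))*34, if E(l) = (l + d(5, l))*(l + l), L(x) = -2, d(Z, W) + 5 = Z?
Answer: 2312/9 ≈ 256.89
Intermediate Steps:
d(Z, W) = -5 + Z
Y(t, v) = -2/9 + t/9 (Y(t, v) = -(2 - t)/9 = -2/9 + t/9)
E(l) = 2*l² (E(l) = (l + (-5 + 5))*(l + l) = (l + 0)*(2*l) = l*(2*l) = 2*l²)
(Y(L(6), 5) + E(-2))*34 = ((-2/9 + (⅑)*(-2)) + 2*(-2)²)*34 = ((-2/9 - 2/9) + 2*4)*34 = (-4/9 + 8)*34 = (68/9)*34 = 2312/9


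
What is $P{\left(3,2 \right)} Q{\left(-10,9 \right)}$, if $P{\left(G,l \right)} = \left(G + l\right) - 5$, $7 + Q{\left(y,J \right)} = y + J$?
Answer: $0$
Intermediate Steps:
$Q{\left(y,J \right)} = -7 + J + y$ ($Q{\left(y,J \right)} = -7 + \left(y + J\right) = -7 + \left(J + y\right) = -7 + J + y$)
$P{\left(G,l \right)} = -5 + G + l$
$P{\left(3,2 \right)} Q{\left(-10,9 \right)} = \left(-5 + 3 + 2\right) \left(-7 + 9 - 10\right) = 0 \left(-8\right) = 0$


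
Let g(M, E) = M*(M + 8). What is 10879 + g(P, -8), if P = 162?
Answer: 38419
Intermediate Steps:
g(M, E) = M*(8 + M)
10879 + g(P, -8) = 10879 + 162*(8 + 162) = 10879 + 162*170 = 10879 + 27540 = 38419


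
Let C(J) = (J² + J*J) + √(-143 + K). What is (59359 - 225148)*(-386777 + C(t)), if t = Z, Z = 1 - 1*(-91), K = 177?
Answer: 61316895861 - 165789*√34 ≈ 6.1316e+10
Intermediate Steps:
Z = 92 (Z = 1 + 91 = 92)
t = 92
C(J) = √34 + 2*J² (C(J) = (J² + J*J) + √(-143 + 177) = (J² + J²) + √34 = 2*J² + √34 = √34 + 2*J²)
(59359 - 225148)*(-386777 + C(t)) = (59359 - 225148)*(-386777 + (√34 + 2*92²)) = -165789*(-386777 + (√34 + 2*8464)) = -165789*(-386777 + (√34 + 16928)) = -165789*(-386777 + (16928 + √34)) = -165789*(-369849 + √34) = 61316895861 - 165789*√34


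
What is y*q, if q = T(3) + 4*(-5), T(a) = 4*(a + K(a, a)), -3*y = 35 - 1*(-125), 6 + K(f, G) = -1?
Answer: 1920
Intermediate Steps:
K(f, G) = -7 (K(f, G) = -6 - 1 = -7)
y = -160/3 (y = -(35 - 1*(-125))/3 = -(35 + 125)/3 = -⅓*160 = -160/3 ≈ -53.333)
T(a) = -28 + 4*a (T(a) = 4*(a - 7) = 4*(-7 + a) = -28 + 4*a)
q = -36 (q = (-28 + 4*3) + 4*(-5) = (-28 + 12) - 20 = -16 - 20 = -36)
y*q = -160/3*(-36) = 1920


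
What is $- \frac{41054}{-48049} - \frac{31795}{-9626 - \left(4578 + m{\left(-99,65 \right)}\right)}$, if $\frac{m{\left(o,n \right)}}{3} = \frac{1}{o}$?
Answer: $\frac{69657974989}{22522055819} \approx 3.0929$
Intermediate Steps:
$m{\left(o,n \right)} = \frac{3}{o}$
$- \frac{41054}{-48049} - \frac{31795}{-9626 - \left(4578 + m{\left(-99,65 \right)}\right)} = - \frac{41054}{-48049} - \frac{31795}{-9626 - \left(4578 + \frac{3}{-99}\right)} = \left(-41054\right) \left(- \frac{1}{48049}\right) - \frac{31795}{-9626 - \left(4578 + 3 \left(- \frac{1}{99}\right)\right)} = \frac{41054}{48049} - \frac{31795}{-9626 - \left(4578 - \frac{1}{33}\right)} = \frac{41054}{48049} - \frac{31795}{-9626 - \frac{151073}{33}} = \frac{41054}{48049} - \frac{31795}{- \frac{468731}{33}} = \frac{41054}{48049} - - \frac{1049235}{468731} = \frac{41054}{48049} + \frac{1049235}{468731} = \frac{69657974989}{22522055819}$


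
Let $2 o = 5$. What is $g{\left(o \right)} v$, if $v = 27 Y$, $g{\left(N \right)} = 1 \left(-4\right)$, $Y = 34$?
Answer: $-3672$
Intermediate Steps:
$o = \frac{5}{2}$ ($o = \frac{1}{2} \cdot 5 = \frac{5}{2} \approx 2.5$)
$g{\left(N \right)} = -4$
$v = 918$ ($v = 27 \cdot 34 = 918$)
$g{\left(o \right)} v = \left(-4\right) 918 = -3672$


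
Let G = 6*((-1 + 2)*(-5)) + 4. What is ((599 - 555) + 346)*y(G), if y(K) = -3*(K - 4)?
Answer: 35100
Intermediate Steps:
G = -26 (G = 6*(1*(-5)) + 4 = 6*(-5) + 4 = -30 + 4 = -26)
y(K) = 12 - 3*K (y(K) = -3*(-4 + K) = 12 - 3*K)
((599 - 555) + 346)*y(G) = ((599 - 555) + 346)*(12 - 3*(-26)) = (44 + 346)*(12 + 78) = 390*90 = 35100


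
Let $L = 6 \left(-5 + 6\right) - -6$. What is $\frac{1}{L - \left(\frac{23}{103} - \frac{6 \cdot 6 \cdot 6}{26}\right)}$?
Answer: $\frac{1339}{26893} \approx 0.04979$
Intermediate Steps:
$L = 12$ ($L = 6 \cdot 1 + 6 = 6 + 6 = 12$)
$\frac{1}{L - \left(\frac{23}{103} - \frac{6 \cdot 6 \cdot 6}{26}\right)} = \frac{1}{12 - \left(\frac{23}{103} - \frac{6 \cdot 6 \cdot 6}{26}\right)} = \frac{1}{12 - \left(\frac{23}{103} - 36 \cdot 6 \cdot \frac{1}{26}\right)} = \frac{1}{12 + \left(- \frac{23}{103} + 216 \cdot \frac{1}{26}\right)} = \frac{1}{12 + \left(- \frac{23}{103} + \frac{108}{13}\right)} = \frac{1}{12 + \frac{10825}{1339}} = \frac{1}{\frac{26893}{1339}} = \frac{1339}{26893}$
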